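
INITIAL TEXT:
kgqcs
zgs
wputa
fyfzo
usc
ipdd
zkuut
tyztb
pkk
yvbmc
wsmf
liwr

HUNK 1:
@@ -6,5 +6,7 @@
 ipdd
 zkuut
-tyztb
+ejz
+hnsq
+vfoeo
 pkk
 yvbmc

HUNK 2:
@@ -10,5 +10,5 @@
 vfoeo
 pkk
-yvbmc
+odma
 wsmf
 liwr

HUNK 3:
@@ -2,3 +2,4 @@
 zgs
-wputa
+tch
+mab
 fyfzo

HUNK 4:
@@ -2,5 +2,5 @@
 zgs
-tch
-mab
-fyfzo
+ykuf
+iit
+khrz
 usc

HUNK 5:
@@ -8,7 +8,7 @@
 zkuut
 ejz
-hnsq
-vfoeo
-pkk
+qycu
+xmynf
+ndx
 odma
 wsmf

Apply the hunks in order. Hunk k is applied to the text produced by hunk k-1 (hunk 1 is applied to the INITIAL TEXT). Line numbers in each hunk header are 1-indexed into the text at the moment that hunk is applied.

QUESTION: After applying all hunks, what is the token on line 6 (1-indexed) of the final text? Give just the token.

Hunk 1: at line 6 remove [tyztb] add [ejz,hnsq,vfoeo] -> 14 lines: kgqcs zgs wputa fyfzo usc ipdd zkuut ejz hnsq vfoeo pkk yvbmc wsmf liwr
Hunk 2: at line 10 remove [yvbmc] add [odma] -> 14 lines: kgqcs zgs wputa fyfzo usc ipdd zkuut ejz hnsq vfoeo pkk odma wsmf liwr
Hunk 3: at line 2 remove [wputa] add [tch,mab] -> 15 lines: kgqcs zgs tch mab fyfzo usc ipdd zkuut ejz hnsq vfoeo pkk odma wsmf liwr
Hunk 4: at line 2 remove [tch,mab,fyfzo] add [ykuf,iit,khrz] -> 15 lines: kgqcs zgs ykuf iit khrz usc ipdd zkuut ejz hnsq vfoeo pkk odma wsmf liwr
Hunk 5: at line 8 remove [hnsq,vfoeo,pkk] add [qycu,xmynf,ndx] -> 15 lines: kgqcs zgs ykuf iit khrz usc ipdd zkuut ejz qycu xmynf ndx odma wsmf liwr
Final line 6: usc

Answer: usc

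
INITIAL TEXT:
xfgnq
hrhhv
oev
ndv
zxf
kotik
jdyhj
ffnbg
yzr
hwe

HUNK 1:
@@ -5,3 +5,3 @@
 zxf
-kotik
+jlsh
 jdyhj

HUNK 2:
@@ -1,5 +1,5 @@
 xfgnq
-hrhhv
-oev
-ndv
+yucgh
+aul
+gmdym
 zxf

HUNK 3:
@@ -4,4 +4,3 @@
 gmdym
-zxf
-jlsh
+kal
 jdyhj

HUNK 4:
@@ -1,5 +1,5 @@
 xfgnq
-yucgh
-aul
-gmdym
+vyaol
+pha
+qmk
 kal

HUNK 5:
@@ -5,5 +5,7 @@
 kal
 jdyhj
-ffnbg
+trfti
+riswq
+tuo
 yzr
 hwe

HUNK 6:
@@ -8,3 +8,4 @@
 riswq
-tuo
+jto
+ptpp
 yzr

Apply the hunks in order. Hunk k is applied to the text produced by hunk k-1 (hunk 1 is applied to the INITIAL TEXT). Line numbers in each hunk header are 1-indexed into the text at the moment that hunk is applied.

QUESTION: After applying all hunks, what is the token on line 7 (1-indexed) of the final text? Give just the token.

Answer: trfti

Derivation:
Hunk 1: at line 5 remove [kotik] add [jlsh] -> 10 lines: xfgnq hrhhv oev ndv zxf jlsh jdyhj ffnbg yzr hwe
Hunk 2: at line 1 remove [hrhhv,oev,ndv] add [yucgh,aul,gmdym] -> 10 lines: xfgnq yucgh aul gmdym zxf jlsh jdyhj ffnbg yzr hwe
Hunk 3: at line 4 remove [zxf,jlsh] add [kal] -> 9 lines: xfgnq yucgh aul gmdym kal jdyhj ffnbg yzr hwe
Hunk 4: at line 1 remove [yucgh,aul,gmdym] add [vyaol,pha,qmk] -> 9 lines: xfgnq vyaol pha qmk kal jdyhj ffnbg yzr hwe
Hunk 5: at line 5 remove [ffnbg] add [trfti,riswq,tuo] -> 11 lines: xfgnq vyaol pha qmk kal jdyhj trfti riswq tuo yzr hwe
Hunk 6: at line 8 remove [tuo] add [jto,ptpp] -> 12 lines: xfgnq vyaol pha qmk kal jdyhj trfti riswq jto ptpp yzr hwe
Final line 7: trfti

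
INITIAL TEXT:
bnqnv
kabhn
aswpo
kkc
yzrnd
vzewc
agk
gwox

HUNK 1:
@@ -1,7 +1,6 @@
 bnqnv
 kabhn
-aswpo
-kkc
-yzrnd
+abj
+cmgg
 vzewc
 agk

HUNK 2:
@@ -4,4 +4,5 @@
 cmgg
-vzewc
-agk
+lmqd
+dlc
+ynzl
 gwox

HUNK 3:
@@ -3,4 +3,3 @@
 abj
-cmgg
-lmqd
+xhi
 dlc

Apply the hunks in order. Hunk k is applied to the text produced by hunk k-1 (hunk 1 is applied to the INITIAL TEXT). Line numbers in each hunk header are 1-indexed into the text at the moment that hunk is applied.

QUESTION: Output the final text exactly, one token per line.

Hunk 1: at line 1 remove [aswpo,kkc,yzrnd] add [abj,cmgg] -> 7 lines: bnqnv kabhn abj cmgg vzewc agk gwox
Hunk 2: at line 4 remove [vzewc,agk] add [lmqd,dlc,ynzl] -> 8 lines: bnqnv kabhn abj cmgg lmqd dlc ynzl gwox
Hunk 3: at line 3 remove [cmgg,lmqd] add [xhi] -> 7 lines: bnqnv kabhn abj xhi dlc ynzl gwox

Answer: bnqnv
kabhn
abj
xhi
dlc
ynzl
gwox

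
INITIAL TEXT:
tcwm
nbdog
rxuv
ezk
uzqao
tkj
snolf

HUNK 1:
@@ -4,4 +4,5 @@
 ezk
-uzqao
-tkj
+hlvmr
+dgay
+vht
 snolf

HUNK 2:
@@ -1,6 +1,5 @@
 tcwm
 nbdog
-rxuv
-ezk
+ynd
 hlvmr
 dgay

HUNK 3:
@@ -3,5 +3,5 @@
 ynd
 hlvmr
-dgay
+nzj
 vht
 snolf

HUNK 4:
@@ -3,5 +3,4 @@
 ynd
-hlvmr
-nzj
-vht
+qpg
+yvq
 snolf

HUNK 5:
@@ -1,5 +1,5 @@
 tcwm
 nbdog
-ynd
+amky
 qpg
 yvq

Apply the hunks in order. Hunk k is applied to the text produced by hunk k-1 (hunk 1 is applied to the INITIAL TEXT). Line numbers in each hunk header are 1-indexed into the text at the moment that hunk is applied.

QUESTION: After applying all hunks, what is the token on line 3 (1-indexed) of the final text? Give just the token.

Hunk 1: at line 4 remove [uzqao,tkj] add [hlvmr,dgay,vht] -> 8 lines: tcwm nbdog rxuv ezk hlvmr dgay vht snolf
Hunk 2: at line 1 remove [rxuv,ezk] add [ynd] -> 7 lines: tcwm nbdog ynd hlvmr dgay vht snolf
Hunk 3: at line 3 remove [dgay] add [nzj] -> 7 lines: tcwm nbdog ynd hlvmr nzj vht snolf
Hunk 4: at line 3 remove [hlvmr,nzj,vht] add [qpg,yvq] -> 6 lines: tcwm nbdog ynd qpg yvq snolf
Hunk 5: at line 1 remove [ynd] add [amky] -> 6 lines: tcwm nbdog amky qpg yvq snolf
Final line 3: amky

Answer: amky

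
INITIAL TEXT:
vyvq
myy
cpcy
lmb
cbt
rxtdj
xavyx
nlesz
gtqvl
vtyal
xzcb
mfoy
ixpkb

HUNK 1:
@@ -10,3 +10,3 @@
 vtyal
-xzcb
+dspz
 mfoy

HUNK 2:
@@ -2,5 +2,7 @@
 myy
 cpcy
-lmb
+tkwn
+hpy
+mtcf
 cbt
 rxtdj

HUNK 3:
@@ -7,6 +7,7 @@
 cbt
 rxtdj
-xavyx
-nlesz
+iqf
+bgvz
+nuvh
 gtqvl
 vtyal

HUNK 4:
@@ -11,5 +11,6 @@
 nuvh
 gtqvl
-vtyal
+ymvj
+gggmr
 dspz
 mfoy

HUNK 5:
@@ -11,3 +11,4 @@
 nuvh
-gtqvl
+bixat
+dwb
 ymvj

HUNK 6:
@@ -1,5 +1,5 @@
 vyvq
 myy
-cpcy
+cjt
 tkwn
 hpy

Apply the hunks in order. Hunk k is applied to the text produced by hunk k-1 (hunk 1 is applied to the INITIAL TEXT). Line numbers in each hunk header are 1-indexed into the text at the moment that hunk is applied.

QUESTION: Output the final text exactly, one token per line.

Hunk 1: at line 10 remove [xzcb] add [dspz] -> 13 lines: vyvq myy cpcy lmb cbt rxtdj xavyx nlesz gtqvl vtyal dspz mfoy ixpkb
Hunk 2: at line 2 remove [lmb] add [tkwn,hpy,mtcf] -> 15 lines: vyvq myy cpcy tkwn hpy mtcf cbt rxtdj xavyx nlesz gtqvl vtyal dspz mfoy ixpkb
Hunk 3: at line 7 remove [xavyx,nlesz] add [iqf,bgvz,nuvh] -> 16 lines: vyvq myy cpcy tkwn hpy mtcf cbt rxtdj iqf bgvz nuvh gtqvl vtyal dspz mfoy ixpkb
Hunk 4: at line 11 remove [vtyal] add [ymvj,gggmr] -> 17 lines: vyvq myy cpcy tkwn hpy mtcf cbt rxtdj iqf bgvz nuvh gtqvl ymvj gggmr dspz mfoy ixpkb
Hunk 5: at line 11 remove [gtqvl] add [bixat,dwb] -> 18 lines: vyvq myy cpcy tkwn hpy mtcf cbt rxtdj iqf bgvz nuvh bixat dwb ymvj gggmr dspz mfoy ixpkb
Hunk 6: at line 1 remove [cpcy] add [cjt] -> 18 lines: vyvq myy cjt tkwn hpy mtcf cbt rxtdj iqf bgvz nuvh bixat dwb ymvj gggmr dspz mfoy ixpkb

Answer: vyvq
myy
cjt
tkwn
hpy
mtcf
cbt
rxtdj
iqf
bgvz
nuvh
bixat
dwb
ymvj
gggmr
dspz
mfoy
ixpkb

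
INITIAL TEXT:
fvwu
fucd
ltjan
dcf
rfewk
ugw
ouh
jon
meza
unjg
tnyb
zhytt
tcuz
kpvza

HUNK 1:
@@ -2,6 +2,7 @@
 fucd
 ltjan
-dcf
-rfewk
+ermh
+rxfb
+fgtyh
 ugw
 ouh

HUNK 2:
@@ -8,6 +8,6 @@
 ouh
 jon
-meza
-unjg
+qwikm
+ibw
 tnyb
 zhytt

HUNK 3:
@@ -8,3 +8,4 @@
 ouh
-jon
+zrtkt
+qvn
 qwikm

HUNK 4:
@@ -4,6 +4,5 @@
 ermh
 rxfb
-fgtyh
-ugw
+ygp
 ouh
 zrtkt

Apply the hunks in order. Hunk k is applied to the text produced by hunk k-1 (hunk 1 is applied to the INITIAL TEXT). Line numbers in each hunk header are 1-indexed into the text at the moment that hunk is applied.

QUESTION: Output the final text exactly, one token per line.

Hunk 1: at line 2 remove [dcf,rfewk] add [ermh,rxfb,fgtyh] -> 15 lines: fvwu fucd ltjan ermh rxfb fgtyh ugw ouh jon meza unjg tnyb zhytt tcuz kpvza
Hunk 2: at line 8 remove [meza,unjg] add [qwikm,ibw] -> 15 lines: fvwu fucd ltjan ermh rxfb fgtyh ugw ouh jon qwikm ibw tnyb zhytt tcuz kpvza
Hunk 3: at line 8 remove [jon] add [zrtkt,qvn] -> 16 lines: fvwu fucd ltjan ermh rxfb fgtyh ugw ouh zrtkt qvn qwikm ibw tnyb zhytt tcuz kpvza
Hunk 4: at line 4 remove [fgtyh,ugw] add [ygp] -> 15 lines: fvwu fucd ltjan ermh rxfb ygp ouh zrtkt qvn qwikm ibw tnyb zhytt tcuz kpvza

Answer: fvwu
fucd
ltjan
ermh
rxfb
ygp
ouh
zrtkt
qvn
qwikm
ibw
tnyb
zhytt
tcuz
kpvza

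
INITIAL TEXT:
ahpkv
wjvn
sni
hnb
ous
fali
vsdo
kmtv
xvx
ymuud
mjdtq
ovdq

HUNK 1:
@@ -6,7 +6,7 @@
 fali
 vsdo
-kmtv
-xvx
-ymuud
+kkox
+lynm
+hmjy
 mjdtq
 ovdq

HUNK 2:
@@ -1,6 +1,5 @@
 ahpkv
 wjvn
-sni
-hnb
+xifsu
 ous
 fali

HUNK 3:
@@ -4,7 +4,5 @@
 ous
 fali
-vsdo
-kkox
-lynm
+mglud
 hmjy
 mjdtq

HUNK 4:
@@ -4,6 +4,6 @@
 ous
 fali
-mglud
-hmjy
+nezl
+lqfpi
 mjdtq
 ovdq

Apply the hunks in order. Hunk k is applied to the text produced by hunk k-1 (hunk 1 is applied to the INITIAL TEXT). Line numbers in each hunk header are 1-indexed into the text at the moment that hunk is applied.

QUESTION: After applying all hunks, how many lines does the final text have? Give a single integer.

Answer: 9

Derivation:
Hunk 1: at line 6 remove [kmtv,xvx,ymuud] add [kkox,lynm,hmjy] -> 12 lines: ahpkv wjvn sni hnb ous fali vsdo kkox lynm hmjy mjdtq ovdq
Hunk 2: at line 1 remove [sni,hnb] add [xifsu] -> 11 lines: ahpkv wjvn xifsu ous fali vsdo kkox lynm hmjy mjdtq ovdq
Hunk 3: at line 4 remove [vsdo,kkox,lynm] add [mglud] -> 9 lines: ahpkv wjvn xifsu ous fali mglud hmjy mjdtq ovdq
Hunk 4: at line 4 remove [mglud,hmjy] add [nezl,lqfpi] -> 9 lines: ahpkv wjvn xifsu ous fali nezl lqfpi mjdtq ovdq
Final line count: 9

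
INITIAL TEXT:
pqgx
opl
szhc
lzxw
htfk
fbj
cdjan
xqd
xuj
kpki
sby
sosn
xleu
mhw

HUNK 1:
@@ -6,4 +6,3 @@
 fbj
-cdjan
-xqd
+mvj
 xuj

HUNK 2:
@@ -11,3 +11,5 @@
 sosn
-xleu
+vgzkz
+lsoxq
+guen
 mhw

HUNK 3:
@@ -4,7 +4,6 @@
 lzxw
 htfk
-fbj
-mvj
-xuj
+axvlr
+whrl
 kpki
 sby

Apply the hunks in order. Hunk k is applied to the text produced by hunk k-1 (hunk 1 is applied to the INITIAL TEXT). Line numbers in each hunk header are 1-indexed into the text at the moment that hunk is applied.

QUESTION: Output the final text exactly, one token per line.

Answer: pqgx
opl
szhc
lzxw
htfk
axvlr
whrl
kpki
sby
sosn
vgzkz
lsoxq
guen
mhw

Derivation:
Hunk 1: at line 6 remove [cdjan,xqd] add [mvj] -> 13 lines: pqgx opl szhc lzxw htfk fbj mvj xuj kpki sby sosn xleu mhw
Hunk 2: at line 11 remove [xleu] add [vgzkz,lsoxq,guen] -> 15 lines: pqgx opl szhc lzxw htfk fbj mvj xuj kpki sby sosn vgzkz lsoxq guen mhw
Hunk 3: at line 4 remove [fbj,mvj,xuj] add [axvlr,whrl] -> 14 lines: pqgx opl szhc lzxw htfk axvlr whrl kpki sby sosn vgzkz lsoxq guen mhw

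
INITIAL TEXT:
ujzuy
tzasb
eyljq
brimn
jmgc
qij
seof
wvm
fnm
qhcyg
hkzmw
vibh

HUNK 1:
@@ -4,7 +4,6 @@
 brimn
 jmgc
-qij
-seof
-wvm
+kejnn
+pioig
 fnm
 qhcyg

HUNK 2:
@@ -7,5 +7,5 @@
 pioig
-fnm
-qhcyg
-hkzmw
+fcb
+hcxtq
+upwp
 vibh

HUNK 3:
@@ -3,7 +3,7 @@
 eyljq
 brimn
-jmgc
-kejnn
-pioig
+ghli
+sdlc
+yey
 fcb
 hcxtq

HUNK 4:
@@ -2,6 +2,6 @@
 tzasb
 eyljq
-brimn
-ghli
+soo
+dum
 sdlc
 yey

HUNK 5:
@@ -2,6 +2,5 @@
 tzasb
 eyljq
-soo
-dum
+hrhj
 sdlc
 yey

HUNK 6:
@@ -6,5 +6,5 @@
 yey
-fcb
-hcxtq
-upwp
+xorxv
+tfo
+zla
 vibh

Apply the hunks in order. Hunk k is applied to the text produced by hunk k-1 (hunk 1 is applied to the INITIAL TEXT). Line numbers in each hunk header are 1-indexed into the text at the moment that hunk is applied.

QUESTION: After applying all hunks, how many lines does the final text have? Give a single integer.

Answer: 10

Derivation:
Hunk 1: at line 4 remove [qij,seof,wvm] add [kejnn,pioig] -> 11 lines: ujzuy tzasb eyljq brimn jmgc kejnn pioig fnm qhcyg hkzmw vibh
Hunk 2: at line 7 remove [fnm,qhcyg,hkzmw] add [fcb,hcxtq,upwp] -> 11 lines: ujzuy tzasb eyljq brimn jmgc kejnn pioig fcb hcxtq upwp vibh
Hunk 3: at line 3 remove [jmgc,kejnn,pioig] add [ghli,sdlc,yey] -> 11 lines: ujzuy tzasb eyljq brimn ghli sdlc yey fcb hcxtq upwp vibh
Hunk 4: at line 2 remove [brimn,ghli] add [soo,dum] -> 11 lines: ujzuy tzasb eyljq soo dum sdlc yey fcb hcxtq upwp vibh
Hunk 5: at line 2 remove [soo,dum] add [hrhj] -> 10 lines: ujzuy tzasb eyljq hrhj sdlc yey fcb hcxtq upwp vibh
Hunk 6: at line 6 remove [fcb,hcxtq,upwp] add [xorxv,tfo,zla] -> 10 lines: ujzuy tzasb eyljq hrhj sdlc yey xorxv tfo zla vibh
Final line count: 10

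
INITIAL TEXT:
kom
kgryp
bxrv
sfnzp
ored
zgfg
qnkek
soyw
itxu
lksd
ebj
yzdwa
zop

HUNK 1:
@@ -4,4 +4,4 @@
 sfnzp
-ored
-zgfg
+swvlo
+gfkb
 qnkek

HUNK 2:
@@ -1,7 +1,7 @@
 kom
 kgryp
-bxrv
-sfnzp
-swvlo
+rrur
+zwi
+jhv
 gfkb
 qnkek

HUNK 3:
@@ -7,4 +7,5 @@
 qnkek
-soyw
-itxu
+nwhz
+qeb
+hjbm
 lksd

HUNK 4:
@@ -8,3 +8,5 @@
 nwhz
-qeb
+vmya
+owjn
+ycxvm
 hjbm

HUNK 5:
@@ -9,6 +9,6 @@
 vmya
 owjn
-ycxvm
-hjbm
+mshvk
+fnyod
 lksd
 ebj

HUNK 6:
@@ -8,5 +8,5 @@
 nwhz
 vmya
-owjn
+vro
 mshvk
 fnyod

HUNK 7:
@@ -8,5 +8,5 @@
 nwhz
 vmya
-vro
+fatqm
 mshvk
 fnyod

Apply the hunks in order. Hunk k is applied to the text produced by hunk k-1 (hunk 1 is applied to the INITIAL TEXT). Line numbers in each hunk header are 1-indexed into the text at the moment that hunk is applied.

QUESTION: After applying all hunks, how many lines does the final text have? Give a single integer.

Answer: 16

Derivation:
Hunk 1: at line 4 remove [ored,zgfg] add [swvlo,gfkb] -> 13 lines: kom kgryp bxrv sfnzp swvlo gfkb qnkek soyw itxu lksd ebj yzdwa zop
Hunk 2: at line 1 remove [bxrv,sfnzp,swvlo] add [rrur,zwi,jhv] -> 13 lines: kom kgryp rrur zwi jhv gfkb qnkek soyw itxu lksd ebj yzdwa zop
Hunk 3: at line 7 remove [soyw,itxu] add [nwhz,qeb,hjbm] -> 14 lines: kom kgryp rrur zwi jhv gfkb qnkek nwhz qeb hjbm lksd ebj yzdwa zop
Hunk 4: at line 8 remove [qeb] add [vmya,owjn,ycxvm] -> 16 lines: kom kgryp rrur zwi jhv gfkb qnkek nwhz vmya owjn ycxvm hjbm lksd ebj yzdwa zop
Hunk 5: at line 9 remove [ycxvm,hjbm] add [mshvk,fnyod] -> 16 lines: kom kgryp rrur zwi jhv gfkb qnkek nwhz vmya owjn mshvk fnyod lksd ebj yzdwa zop
Hunk 6: at line 8 remove [owjn] add [vro] -> 16 lines: kom kgryp rrur zwi jhv gfkb qnkek nwhz vmya vro mshvk fnyod lksd ebj yzdwa zop
Hunk 7: at line 8 remove [vro] add [fatqm] -> 16 lines: kom kgryp rrur zwi jhv gfkb qnkek nwhz vmya fatqm mshvk fnyod lksd ebj yzdwa zop
Final line count: 16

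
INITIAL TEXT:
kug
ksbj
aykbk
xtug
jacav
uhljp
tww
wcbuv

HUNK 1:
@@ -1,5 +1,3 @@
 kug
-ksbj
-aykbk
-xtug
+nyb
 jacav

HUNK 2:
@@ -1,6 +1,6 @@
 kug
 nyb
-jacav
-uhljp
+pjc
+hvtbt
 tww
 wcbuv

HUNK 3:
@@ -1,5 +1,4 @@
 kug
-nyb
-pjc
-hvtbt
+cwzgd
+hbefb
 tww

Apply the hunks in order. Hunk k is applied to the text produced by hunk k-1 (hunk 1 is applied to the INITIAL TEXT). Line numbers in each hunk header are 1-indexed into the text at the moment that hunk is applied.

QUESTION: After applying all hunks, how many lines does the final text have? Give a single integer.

Answer: 5

Derivation:
Hunk 1: at line 1 remove [ksbj,aykbk,xtug] add [nyb] -> 6 lines: kug nyb jacav uhljp tww wcbuv
Hunk 2: at line 1 remove [jacav,uhljp] add [pjc,hvtbt] -> 6 lines: kug nyb pjc hvtbt tww wcbuv
Hunk 3: at line 1 remove [nyb,pjc,hvtbt] add [cwzgd,hbefb] -> 5 lines: kug cwzgd hbefb tww wcbuv
Final line count: 5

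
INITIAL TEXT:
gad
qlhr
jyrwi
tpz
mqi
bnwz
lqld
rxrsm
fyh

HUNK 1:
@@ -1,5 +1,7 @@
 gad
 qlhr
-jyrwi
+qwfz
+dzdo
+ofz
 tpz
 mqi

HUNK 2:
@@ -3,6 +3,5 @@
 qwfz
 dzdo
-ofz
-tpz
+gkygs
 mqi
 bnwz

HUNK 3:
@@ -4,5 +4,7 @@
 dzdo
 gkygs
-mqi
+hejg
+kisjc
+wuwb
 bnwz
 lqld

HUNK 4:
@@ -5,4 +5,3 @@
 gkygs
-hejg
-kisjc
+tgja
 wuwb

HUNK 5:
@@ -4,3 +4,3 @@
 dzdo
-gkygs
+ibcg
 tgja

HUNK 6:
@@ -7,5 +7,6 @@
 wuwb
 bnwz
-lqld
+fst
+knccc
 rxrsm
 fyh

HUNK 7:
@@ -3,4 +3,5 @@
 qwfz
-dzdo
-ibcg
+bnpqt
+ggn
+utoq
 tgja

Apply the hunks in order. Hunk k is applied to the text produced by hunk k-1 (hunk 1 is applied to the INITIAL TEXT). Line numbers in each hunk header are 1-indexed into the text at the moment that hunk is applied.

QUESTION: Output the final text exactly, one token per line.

Hunk 1: at line 1 remove [jyrwi] add [qwfz,dzdo,ofz] -> 11 lines: gad qlhr qwfz dzdo ofz tpz mqi bnwz lqld rxrsm fyh
Hunk 2: at line 3 remove [ofz,tpz] add [gkygs] -> 10 lines: gad qlhr qwfz dzdo gkygs mqi bnwz lqld rxrsm fyh
Hunk 3: at line 4 remove [mqi] add [hejg,kisjc,wuwb] -> 12 lines: gad qlhr qwfz dzdo gkygs hejg kisjc wuwb bnwz lqld rxrsm fyh
Hunk 4: at line 5 remove [hejg,kisjc] add [tgja] -> 11 lines: gad qlhr qwfz dzdo gkygs tgja wuwb bnwz lqld rxrsm fyh
Hunk 5: at line 4 remove [gkygs] add [ibcg] -> 11 lines: gad qlhr qwfz dzdo ibcg tgja wuwb bnwz lqld rxrsm fyh
Hunk 6: at line 7 remove [lqld] add [fst,knccc] -> 12 lines: gad qlhr qwfz dzdo ibcg tgja wuwb bnwz fst knccc rxrsm fyh
Hunk 7: at line 3 remove [dzdo,ibcg] add [bnpqt,ggn,utoq] -> 13 lines: gad qlhr qwfz bnpqt ggn utoq tgja wuwb bnwz fst knccc rxrsm fyh

Answer: gad
qlhr
qwfz
bnpqt
ggn
utoq
tgja
wuwb
bnwz
fst
knccc
rxrsm
fyh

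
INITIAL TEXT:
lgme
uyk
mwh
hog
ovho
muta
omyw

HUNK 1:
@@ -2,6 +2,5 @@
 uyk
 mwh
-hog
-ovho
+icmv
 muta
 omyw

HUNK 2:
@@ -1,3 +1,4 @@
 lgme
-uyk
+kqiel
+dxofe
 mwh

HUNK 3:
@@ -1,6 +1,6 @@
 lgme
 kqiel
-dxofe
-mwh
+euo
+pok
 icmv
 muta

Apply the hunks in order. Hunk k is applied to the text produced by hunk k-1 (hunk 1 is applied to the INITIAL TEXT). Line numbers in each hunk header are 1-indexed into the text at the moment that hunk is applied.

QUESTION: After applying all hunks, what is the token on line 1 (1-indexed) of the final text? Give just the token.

Hunk 1: at line 2 remove [hog,ovho] add [icmv] -> 6 lines: lgme uyk mwh icmv muta omyw
Hunk 2: at line 1 remove [uyk] add [kqiel,dxofe] -> 7 lines: lgme kqiel dxofe mwh icmv muta omyw
Hunk 3: at line 1 remove [dxofe,mwh] add [euo,pok] -> 7 lines: lgme kqiel euo pok icmv muta omyw
Final line 1: lgme

Answer: lgme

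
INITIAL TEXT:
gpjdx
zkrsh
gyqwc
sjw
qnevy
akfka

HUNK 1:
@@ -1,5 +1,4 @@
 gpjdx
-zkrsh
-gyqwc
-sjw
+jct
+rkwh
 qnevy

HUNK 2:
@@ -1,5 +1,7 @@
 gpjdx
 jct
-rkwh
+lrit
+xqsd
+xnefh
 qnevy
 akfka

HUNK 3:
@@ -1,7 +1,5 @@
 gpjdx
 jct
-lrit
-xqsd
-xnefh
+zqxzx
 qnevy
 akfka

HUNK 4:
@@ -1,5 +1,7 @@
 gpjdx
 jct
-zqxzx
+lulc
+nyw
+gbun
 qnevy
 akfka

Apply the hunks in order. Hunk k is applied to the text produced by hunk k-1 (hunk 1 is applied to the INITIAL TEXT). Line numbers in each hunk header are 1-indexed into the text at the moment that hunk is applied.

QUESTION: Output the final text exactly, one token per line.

Hunk 1: at line 1 remove [zkrsh,gyqwc,sjw] add [jct,rkwh] -> 5 lines: gpjdx jct rkwh qnevy akfka
Hunk 2: at line 1 remove [rkwh] add [lrit,xqsd,xnefh] -> 7 lines: gpjdx jct lrit xqsd xnefh qnevy akfka
Hunk 3: at line 1 remove [lrit,xqsd,xnefh] add [zqxzx] -> 5 lines: gpjdx jct zqxzx qnevy akfka
Hunk 4: at line 1 remove [zqxzx] add [lulc,nyw,gbun] -> 7 lines: gpjdx jct lulc nyw gbun qnevy akfka

Answer: gpjdx
jct
lulc
nyw
gbun
qnevy
akfka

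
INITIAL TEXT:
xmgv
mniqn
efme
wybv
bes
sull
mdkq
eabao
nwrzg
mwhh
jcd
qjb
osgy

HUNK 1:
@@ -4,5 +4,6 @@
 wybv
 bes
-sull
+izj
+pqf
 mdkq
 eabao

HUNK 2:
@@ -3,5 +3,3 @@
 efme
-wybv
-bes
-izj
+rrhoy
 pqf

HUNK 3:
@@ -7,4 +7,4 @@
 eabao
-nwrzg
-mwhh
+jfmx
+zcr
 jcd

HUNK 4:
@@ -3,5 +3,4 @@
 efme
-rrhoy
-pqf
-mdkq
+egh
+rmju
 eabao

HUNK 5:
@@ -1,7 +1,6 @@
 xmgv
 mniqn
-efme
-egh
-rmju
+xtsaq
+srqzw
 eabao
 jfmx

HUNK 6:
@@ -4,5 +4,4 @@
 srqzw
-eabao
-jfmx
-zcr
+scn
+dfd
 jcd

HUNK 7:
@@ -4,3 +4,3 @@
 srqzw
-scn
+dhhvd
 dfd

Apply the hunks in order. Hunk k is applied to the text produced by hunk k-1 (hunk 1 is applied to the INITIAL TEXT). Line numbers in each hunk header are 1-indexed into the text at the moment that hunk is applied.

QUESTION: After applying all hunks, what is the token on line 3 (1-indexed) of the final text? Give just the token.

Hunk 1: at line 4 remove [sull] add [izj,pqf] -> 14 lines: xmgv mniqn efme wybv bes izj pqf mdkq eabao nwrzg mwhh jcd qjb osgy
Hunk 2: at line 3 remove [wybv,bes,izj] add [rrhoy] -> 12 lines: xmgv mniqn efme rrhoy pqf mdkq eabao nwrzg mwhh jcd qjb osgy
Hunk 3: at line 7 remove [nwrzg,mwhh] add [jfmx,zcr] -> 12 lines: xmgv mniqn efme rrhoy pqf mdkq eabao jfmx zcr jcd qjb osgy
Hunk 4: at line 3 remove [rrhoy,pqf,mdkq] add [egh,rmju] -> 11 lines: xmgv mniqn efme egh rmju eabao jfmx zcr jcd qjb osgy
Hunk 5: at line 1 remove [efme,egh,rmju] add [xtsaq,srqzw] -> 10 lines: xmgv mniqn xtsaq srqzw eabao jfmx zcr jcd qjb osgy
Hunk 6: at line 4 remove [eabao,jfmx,zcr] add [scn,dfd] -> 9 lines: xmgv mniqn xtsaq srqzw scn dfd jcd qjb osgy
Hunk 7: at line 4 remove [scn] add [dhhvd] -> 9 lines: xmgv mniqn xtsaq srqzw dhhvd dfd jcd qjb osgy
Final line 3: xtsaq

Answer: xtsaq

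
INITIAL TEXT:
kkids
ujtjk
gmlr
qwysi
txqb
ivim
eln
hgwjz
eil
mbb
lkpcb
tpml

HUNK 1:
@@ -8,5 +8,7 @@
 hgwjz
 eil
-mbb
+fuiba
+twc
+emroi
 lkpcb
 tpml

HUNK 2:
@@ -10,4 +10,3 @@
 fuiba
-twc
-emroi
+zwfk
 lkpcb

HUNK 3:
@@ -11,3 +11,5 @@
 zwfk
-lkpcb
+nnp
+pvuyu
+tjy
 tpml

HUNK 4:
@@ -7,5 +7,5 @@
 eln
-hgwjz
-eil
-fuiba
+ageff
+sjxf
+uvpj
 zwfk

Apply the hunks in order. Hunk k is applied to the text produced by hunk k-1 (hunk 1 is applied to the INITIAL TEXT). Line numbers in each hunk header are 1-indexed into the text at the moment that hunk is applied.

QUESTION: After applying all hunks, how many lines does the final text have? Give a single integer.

Answer: 15

Derivation:
Hunk 1: at line 8 remove [mbb] add [fuiba,twc,emroi] -> 14 lines: kkids ujtjk gmlr qwysi txqb ivim eln hgwjz eil fuiba twc emroi lkpcb tpml
Hunk 2: at line 10 remove [twc,emroi] add [zwfk] -> 13 lines: kkids ujtjk gmlr qwysi txqb ivim eln hgwjz eil fuiba zwfk lkpcb tpml
Hunk 3: at line 11 remove [lkpcb] add [nnp,pvuyu,tjy] -> 15 lines: kkids ujtjk gmlr qwysi txqb ivim eln hgwjz eil fuiba zwfk nnp pvuyu tjy tpml
Hunk 4: at line 7 remove [hgwjz,eil,fuiba] add [ageff,sjxf,uvpj] -> 15 lines: kkids ujtjk gmlr qwysi txqb ivim eln ageff sjxf uvpj zwfk nnp pvuyu tjy tpml
Final line count: 15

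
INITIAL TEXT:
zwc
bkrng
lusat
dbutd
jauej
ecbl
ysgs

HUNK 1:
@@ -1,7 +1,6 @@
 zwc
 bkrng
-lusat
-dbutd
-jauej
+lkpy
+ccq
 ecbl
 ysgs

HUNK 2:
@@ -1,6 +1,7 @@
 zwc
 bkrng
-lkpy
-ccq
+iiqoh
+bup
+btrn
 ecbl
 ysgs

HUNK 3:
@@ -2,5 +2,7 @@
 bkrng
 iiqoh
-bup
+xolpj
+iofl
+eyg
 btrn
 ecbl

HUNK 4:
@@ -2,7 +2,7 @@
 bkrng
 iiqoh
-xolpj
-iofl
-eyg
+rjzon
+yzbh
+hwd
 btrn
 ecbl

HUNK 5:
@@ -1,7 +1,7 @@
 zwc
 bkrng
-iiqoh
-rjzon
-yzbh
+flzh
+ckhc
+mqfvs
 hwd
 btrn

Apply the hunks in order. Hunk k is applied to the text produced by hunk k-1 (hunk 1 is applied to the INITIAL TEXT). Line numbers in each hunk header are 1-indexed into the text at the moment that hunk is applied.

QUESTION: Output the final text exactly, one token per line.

Answer: zwc
bkrng
flzh
ckhc
mqfvs
hwd
btrn
ecbl
ysgs

Derivation:
Hunk 1: at line 1 remove [lusat,dbutd,jauej] add [lkpy,ccq] -> 6 lines: zwc bkrng lkpy ccq ecbl ysgs
Hunk 2: at line 1 remove [lkpy,ccq] add [iiqoh,bup,btrn] -> 7 lines: zwc bkrng iiqoh bup btrn ecbl ysgs
Hunk 3: at line 2 remove [bup] add [xolpj,iofl,eyg] -> 9 lines: zwc bkrng iiqoh xolpj iofl eyg btrn ecbl ysgs
Hunk 4: at line 2 remove [xolpj,iofl,eyg] add [rjzon,yzbh,hwd] -> 9 lines: zwc bkrng iiqoh rjzon yzbh hwd btrn ecbl ysgs
Hunk 5: at line 1 remove [iiqoh,rjzon,yzbh] add [flzh,ckhc,mqfvs] -> 9 lines: zwc bkrng flzh ckhc mqfvs hwd btrn ecbl ysgs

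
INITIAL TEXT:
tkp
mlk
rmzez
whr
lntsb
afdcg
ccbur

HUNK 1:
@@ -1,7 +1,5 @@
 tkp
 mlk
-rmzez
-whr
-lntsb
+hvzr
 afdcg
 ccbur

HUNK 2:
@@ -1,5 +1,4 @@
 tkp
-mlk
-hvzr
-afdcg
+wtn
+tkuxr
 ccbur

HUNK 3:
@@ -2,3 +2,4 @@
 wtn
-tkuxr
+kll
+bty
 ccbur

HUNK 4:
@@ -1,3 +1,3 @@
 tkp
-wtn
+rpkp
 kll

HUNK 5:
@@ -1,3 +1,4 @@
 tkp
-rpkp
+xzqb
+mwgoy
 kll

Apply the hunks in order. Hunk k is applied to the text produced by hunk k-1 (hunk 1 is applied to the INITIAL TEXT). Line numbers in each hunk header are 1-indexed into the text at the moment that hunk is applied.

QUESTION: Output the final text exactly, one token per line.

Hunk 1: at line 1 remove [rmzez,whr,lntsb] add [hvzr] -> 5 lines: tkp mlk hvzr afdcg ccbur
Hunk 2: at line 1 remove [mlk,hvzr,afdcg] add [wtn,tkuxr] -> 4 lines: tkp wtn tkuxr ccbur
Hunk 3: at line 2 remove [tkuxr] add [kll,bty] -> 5 lines: tkp wtn kll bty ccbur
Hunk 4: at line 1 remove [wtn] add [rpkp] -> 5 lines: tkp rpkp kll bty ccbur
Hunk 5: at line 1 remove [rpkp] add [xzqb,mwgoy] -> 6 lines: tkp xzqb mwgoy kll bty ccbur

Answer: tkp
xzqb
mwgoy
kll
bty
ccbur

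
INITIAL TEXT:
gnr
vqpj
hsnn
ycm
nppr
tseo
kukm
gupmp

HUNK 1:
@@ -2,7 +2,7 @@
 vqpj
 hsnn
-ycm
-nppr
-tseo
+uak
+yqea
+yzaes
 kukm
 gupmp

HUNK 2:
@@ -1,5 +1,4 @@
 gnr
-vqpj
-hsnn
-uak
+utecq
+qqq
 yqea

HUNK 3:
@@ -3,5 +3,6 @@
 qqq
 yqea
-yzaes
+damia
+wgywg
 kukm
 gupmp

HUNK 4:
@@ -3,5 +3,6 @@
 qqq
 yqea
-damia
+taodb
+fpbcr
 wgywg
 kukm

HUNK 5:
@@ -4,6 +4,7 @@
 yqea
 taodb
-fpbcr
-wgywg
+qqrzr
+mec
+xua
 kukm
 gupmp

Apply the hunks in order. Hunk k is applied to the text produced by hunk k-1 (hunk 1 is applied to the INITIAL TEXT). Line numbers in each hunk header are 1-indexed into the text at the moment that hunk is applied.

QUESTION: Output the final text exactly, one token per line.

Answer: gnr
utecq
qqq
yqea
taodb
qqrzr
mec
xua
kukm
gupmp

Derivation:
Hunk 1: at line 2 remove [ycm,nppr,tseo] add [uak,yqea,yzaes] -> 8 lines: gnr vqpj hsnn uak yqea yzaes kukm gupmp
Hunk 2: at line 1 remove [vqpj,hsnn,uak] add [utecq,qqq] -> 7 lines: gnr utecq qqq yqea yzaes kukm gupmp
Hunk 3: at line 3 remove [yzaes] add [damia,wgywg] -> 8 lines: gnr utecq qqq yqea damia wgywg kukm gupmp
Hunk 4: at line 3 remove [damia] add [taodb,fpbcr] -> 9 lines: gnr utecq qqq yqea taodb fpbcr wgywg kukm gupmp
Hunk 5: at line 4 remove [fpbcr,wgywg] add [qqrzr,mec,xua] -> 10 lines: gnr utecq qqq yqea taodb qqrzr mec xua kukm gupmp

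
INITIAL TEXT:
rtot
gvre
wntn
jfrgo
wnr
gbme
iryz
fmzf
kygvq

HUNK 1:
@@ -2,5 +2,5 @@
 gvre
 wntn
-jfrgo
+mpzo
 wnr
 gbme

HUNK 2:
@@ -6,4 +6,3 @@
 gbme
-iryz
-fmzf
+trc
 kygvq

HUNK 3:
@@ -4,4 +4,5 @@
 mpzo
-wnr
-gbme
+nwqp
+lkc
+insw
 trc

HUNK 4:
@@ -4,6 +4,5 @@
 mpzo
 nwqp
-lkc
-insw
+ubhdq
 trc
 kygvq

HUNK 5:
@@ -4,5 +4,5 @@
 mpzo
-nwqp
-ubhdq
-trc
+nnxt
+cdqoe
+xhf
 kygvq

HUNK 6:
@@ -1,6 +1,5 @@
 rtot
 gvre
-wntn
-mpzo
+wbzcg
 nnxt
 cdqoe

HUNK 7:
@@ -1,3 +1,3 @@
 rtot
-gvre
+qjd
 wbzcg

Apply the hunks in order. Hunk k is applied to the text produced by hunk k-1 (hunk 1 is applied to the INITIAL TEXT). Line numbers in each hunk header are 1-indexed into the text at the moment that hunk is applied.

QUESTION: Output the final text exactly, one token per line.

Hunk 1: at line 2 remove [jfrgo] add [mpzo] -> 9 lines: rtot gvre wntn mpzo wnr gbme iryz fmzf kygvq
Hunk 2: at line 6 remove [iryz,fmzf] add [trc] -> 8 lines: rtot gvre wntn mpzo wnr gbme trc kygvq
Hunk 3: at line 4 remove [wnr,gbme] add [nwqp,lkc,insw] -> 9 lines: rtot gvre wntn mpzo nwqp lkc insw trc kygvq
Hunk 4: at line 4 remove [lkc,insw] add [ubhdq] -> 8 lines: rtot gvre wntn mpzo nwqp ubhdq trc kygvq
Hunk 5: at line 4 remove [nwqp,ubhdq,trc] add [nnxt,cdqoe,xhf] -> 8 lines: rtot gvre wntn mpzo nnxt cdqoe xhf kygvq
Hunk 6: at line 1 remove [wntn,mpzo] add [wbzcg] -> 7 lines: rtot gvre wbzcg nnxt cdqoe xhf kygvq
Hunk 7: at line 1 remove [gvre] add [qjd] -> 7 lines: rtot qjd wbzcg nnxt cdqoe xhf kygvq

Answer: rtot
qjd
wbzcg
nnxt
cdqoe
xhf
kygvq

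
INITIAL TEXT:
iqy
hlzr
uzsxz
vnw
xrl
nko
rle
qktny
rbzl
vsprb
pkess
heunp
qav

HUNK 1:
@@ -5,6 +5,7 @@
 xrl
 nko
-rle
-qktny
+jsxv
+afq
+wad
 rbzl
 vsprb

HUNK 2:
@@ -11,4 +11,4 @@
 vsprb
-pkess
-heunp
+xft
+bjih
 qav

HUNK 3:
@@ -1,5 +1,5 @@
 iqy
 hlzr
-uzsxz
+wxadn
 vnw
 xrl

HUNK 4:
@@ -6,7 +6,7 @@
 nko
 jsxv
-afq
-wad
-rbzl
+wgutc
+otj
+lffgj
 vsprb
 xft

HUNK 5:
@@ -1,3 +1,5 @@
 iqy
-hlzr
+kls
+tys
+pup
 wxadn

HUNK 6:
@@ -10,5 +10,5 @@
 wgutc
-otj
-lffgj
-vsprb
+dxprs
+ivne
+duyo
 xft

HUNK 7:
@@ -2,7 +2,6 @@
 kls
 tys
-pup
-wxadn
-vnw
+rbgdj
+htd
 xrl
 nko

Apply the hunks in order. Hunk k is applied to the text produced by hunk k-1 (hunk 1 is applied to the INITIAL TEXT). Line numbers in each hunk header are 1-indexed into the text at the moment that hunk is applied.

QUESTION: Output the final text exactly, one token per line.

Answer: iqy
kls
tys
rbgdj
htd
xrl
nko
jsxv
wgutc
dxprs
ivne
duyo
xft
bjih
qav

Derivation:
Hunk 1: at line 5 remove [rle,qktny] add [jsxv,afq,wad] -> 14 lines: iqy hlzr uzsxz vnw xrl nko jsxv afq wad rbzl vsprb pkess heunp qav
Hunk 2: at line 11 remove [pkess,heunp] add [xft,bjih] -> 14 lines: iqy hlzr uzsxz vnw xrl nko jsxv afq wad rbzl vsprb xft bjih qav
Hunk 3: at line 1 remove [uzsxz] add [wxadn] -> 14 lines: iqy hlzr wxadn vnw xrl nko jsxv afq wad rbzl vsprb xft bjih qav
Hunk 4: at line 6 remove [afq,wad,rbzl] add [wgutc,otj,lffgj] -> 14 lines: iqy hlzr wxadn vnw xrl nko jsxv wgutc otj lffgj vsprb xft bjih qav
Hunk 5: at line 1 remove [hlzr] add [kls,tys,pup] -> 16 lines: iqy kls tys pup wxadn vnw xrl nko jsxv wgutc otj lffgj vsprb xft bjih qav
Hunk 6: at line 10 remove [otj,lffgj,vsprb] add [dxprs,ivne,duyo] -> 16 lines: iqy kls tys pup wxadn vnw xrl nko jsxv wgutc dxprs ivne duyo xft bjih qav
Hunk 7: at line 2 remove [pup,wxadn,vnw] add [rbgdj,htd] -> 15 lines: iqy kls tys rbgdj htd xrl nko jsxv wgutc dxprs ivne duyo xft bjih qav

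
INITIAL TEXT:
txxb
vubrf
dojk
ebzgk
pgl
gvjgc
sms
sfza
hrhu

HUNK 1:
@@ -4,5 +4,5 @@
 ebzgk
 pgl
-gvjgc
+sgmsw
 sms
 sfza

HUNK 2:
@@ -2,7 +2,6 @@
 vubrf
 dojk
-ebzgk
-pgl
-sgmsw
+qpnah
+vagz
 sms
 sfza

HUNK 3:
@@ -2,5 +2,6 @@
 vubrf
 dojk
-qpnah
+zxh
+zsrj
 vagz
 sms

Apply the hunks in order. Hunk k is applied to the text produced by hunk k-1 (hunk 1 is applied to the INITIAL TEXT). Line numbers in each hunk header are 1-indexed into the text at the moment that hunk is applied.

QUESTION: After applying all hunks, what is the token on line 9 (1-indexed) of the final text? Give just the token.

Hunk 1: at line 4 remove [gvjgc] add [sgmsw] -> 9 lines: txxb vubrf dojk ebzgk pgl sgmsw sms sfza hrhu
Hunk 2: at line 2 remove [ebzgk,pgl,sgmsw] add [qpnah,vagz] -> 8 lines: txxb vubrf dojk qpnah vagz sms sfza hrhu
Hunk 3: at line 2 remove [qpnah] add [zxh,zsrj] -> 9 lines: txxb vubrf dojk zxh zsrj vagz sms sfza hrhu
Final line 9: hrhu

Answer: hrhu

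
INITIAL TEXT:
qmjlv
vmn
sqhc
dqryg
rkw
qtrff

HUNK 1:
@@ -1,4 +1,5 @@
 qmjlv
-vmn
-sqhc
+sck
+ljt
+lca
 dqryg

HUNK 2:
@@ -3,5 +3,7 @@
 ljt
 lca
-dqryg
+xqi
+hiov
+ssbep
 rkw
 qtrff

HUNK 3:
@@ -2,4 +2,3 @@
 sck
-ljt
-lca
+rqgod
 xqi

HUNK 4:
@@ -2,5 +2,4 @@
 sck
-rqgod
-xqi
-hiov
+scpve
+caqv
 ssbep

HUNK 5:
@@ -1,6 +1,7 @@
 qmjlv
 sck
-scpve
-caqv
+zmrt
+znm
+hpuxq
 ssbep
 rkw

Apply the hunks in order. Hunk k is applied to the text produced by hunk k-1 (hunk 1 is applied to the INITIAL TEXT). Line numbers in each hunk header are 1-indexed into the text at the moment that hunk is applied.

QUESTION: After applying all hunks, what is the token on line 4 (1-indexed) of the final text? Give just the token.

Answer: znm

Derivation:
Hunk 1: at line 1 remove [vmn,sqhc] add [sck,ljt,lca] -> 7 lines: qmjlv sck ljt lca dqryg rkw qtrff
Hunk 2: at line 3 remove [dqryg] add [xqi,hiov,ssbep] -> 9 lines: qmjlv sck ljt lca xqi hiov ssbep rkw qtrff
Hunk 3: at line 2 remove [ljt,lca] add [rqgod] -> 8 lines: qmjlv sck rqgod xqi hiov ssbep rkw qtrff
Hunk 4: at line 2 remove [rqgod,xqi,hiov] add [scpve,caqv] -> 7 lines: qmjlv sck scpve caqv ssbep rkw qtrff
Hunk 5: at line 1 remove [scpve,caqv] add [zmrt,znm,hpuxq] -> 8 lines: qmjlv sck zmrt znm hpuxq ssbep rkw qtrff
Final line 4: znm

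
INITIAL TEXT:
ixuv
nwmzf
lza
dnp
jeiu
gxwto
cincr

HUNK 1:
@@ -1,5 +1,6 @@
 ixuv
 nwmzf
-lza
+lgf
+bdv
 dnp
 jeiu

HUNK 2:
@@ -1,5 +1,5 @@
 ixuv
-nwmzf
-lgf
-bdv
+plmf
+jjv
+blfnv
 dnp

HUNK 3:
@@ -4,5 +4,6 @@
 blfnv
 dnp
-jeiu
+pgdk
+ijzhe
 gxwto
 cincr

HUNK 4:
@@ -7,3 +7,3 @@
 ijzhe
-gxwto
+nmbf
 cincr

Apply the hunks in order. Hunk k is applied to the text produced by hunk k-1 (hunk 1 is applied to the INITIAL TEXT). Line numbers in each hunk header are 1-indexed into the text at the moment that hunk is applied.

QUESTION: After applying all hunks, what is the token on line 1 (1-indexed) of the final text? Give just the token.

Hunk 1: at line 1 remove [lza] add [lgf,bdv] -> 8 lines: ixuv nwmzf lgf bdv dnp jeiu gxwto cincr
Hunk 2: at line 1 remove [nwmzf,lgf,bdv] add [plmf,jjv,blfnv] -> 8 lines: ixuv plmf jjv blfnv dnp jeiu gxwto cincr
Hunk 3: at line 4 remove [jeiu] add [pgdk,ijzhe] -> 9 lines: ixuv plmf jjv blfnv dnp pgdk ijzhe gxwto cincr
Hunk 4: at line 7 remove [gxwto] add [nmbf] -> 9 lines: ixuv plmf jjv blfnv dnp pgdk ijzhe nmbf cincr
Final line 1: ixuv

Answer: ixuv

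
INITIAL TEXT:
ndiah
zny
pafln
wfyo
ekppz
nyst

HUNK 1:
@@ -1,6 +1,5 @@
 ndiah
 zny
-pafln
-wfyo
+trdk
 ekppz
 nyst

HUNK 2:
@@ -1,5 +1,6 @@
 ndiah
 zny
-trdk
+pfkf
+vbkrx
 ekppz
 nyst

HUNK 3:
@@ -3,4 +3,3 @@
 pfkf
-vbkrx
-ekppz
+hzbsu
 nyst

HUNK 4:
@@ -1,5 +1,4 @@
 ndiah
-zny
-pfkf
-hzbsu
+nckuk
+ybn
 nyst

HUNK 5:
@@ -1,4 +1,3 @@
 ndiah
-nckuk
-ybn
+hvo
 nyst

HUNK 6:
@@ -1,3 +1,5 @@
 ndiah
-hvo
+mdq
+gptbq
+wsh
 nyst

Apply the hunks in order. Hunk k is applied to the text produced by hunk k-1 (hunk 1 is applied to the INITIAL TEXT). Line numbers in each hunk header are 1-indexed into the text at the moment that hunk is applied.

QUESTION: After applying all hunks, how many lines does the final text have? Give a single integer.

Answer: 5

Derivation:
Hunk 1: at line 1 remove [pafln,wfyo] add [trdk] -> 5 lines: ndiah zny trdk ekppz nyst
Hunk 2: at line 1 remove [trdk] add [pfkf,vbkrx] -> 6 lines: ndiah zny pfkf vbkrx ekppz nyst
Hunk 3: at line 3 remove [vbkrx,ekppz] add [hzbsu] -> 5 lines: ndiah zny pfkf hzbsu nyst
Hunk 4: at line 1 remove [zny,pfkf,hzbsu] add [nckuk,ybn] -> 4 lines: ndiah nckuk ybn nyst
Hunk 5: at line 1 remove [nckuk,ybn] add [hvo] -> 3 lines: ndiah hvo nyst
Hunk 6: at line 1 remove [hvo] add [mdq,gptbq,wsh] -> 5 lines: ndiah mdq gptbq wsh nyst
Final line count: 5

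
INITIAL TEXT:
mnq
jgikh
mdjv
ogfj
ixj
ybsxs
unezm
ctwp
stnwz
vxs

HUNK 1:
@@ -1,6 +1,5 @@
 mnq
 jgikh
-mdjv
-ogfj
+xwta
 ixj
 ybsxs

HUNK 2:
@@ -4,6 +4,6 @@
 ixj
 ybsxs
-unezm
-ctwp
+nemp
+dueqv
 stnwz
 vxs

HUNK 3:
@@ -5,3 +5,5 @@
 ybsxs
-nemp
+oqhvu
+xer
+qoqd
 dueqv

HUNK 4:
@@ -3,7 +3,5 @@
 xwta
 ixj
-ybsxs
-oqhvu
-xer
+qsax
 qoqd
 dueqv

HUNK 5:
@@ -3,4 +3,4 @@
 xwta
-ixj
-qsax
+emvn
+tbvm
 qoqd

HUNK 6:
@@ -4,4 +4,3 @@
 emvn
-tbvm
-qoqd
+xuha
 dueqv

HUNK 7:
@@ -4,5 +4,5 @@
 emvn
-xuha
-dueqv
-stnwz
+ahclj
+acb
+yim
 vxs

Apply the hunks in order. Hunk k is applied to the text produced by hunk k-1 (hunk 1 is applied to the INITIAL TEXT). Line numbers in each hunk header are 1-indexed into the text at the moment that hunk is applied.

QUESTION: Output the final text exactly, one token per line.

Hunk 1: at line 1 remove [mdjv,ogfj] add [xwta] -> 9 lines: mnq jgikh xwta ixj ybsxs unezm ctwp stnwz vxs
Hunk 2: at line 4 remove [unezm,ctwp] add [nemp,dueqv] -> 9 lines: mnq jgikh xwta ixj ybsxs nemp dueqv stnwz vxs
Hunk 3: at line 5 remove [nemp] add [oqhvu,xer,qoqd] -> 11 lines: mnq jgikh xwta ixj ybsxs oqhvu xer qoqd dueqv stnwz vxs
Hunk 4: at line 3 remove [ybsxs,oqhvu,xer] add [qsax] -> 9 lines: mnq jgikh xwta ixj qsax qoqd dueqv stnwz vxs
Hunk 5: at line 3 remove [ixj,qsax] add [emvn,tbvm] -> 9 lines: mnq jgikh xwta emvn tbvm qoqd dueqv stnwz vxs
Hunk 6: at line 4 remove [tbvm,qoqd] add [xuha] -> 8 lines: mnq jgikh xwta emvn xuha dueqv stnwz vxs
Hunk 7: at line 4 remove [xuha,dueqv,stnwz] add [ahclj,acb,yim] -> 8 lines: mnq jgikh xwta emvn ahclj acb yim vxs

Answer: mnq
jgikh
xwta
emvn
ahclj
acb
yim
vxs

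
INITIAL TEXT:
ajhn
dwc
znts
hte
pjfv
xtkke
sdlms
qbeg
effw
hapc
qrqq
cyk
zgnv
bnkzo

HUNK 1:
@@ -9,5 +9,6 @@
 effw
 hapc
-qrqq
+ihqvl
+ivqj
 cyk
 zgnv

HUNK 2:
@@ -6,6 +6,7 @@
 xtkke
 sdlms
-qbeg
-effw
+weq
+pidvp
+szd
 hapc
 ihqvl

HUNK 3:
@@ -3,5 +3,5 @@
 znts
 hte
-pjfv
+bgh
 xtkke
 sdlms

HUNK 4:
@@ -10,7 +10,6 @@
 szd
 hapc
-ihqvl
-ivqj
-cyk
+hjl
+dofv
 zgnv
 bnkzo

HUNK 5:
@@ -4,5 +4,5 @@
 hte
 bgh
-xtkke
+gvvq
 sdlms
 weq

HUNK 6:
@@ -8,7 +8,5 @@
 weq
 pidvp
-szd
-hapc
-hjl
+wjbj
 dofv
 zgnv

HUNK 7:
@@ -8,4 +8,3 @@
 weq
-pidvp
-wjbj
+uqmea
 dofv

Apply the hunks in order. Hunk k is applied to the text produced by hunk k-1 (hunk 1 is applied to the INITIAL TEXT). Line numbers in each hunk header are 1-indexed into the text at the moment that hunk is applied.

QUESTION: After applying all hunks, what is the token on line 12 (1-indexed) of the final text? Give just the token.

Answer: bnkzo

Derivation:
Hunk 1: at line 9 remove [qrqq] add [ihqvl,ivqj] -> 15 lines: ajhn dwc znts hte pjfv xtkke sdlms qbeg effw hapc ihqvl ivqj cyk zgnv bnkzo
Hunk 2: at line 6 remove [qbeg,effw] add [weq,pidvp,szd] -> 16 lines: ajhn dwc znts hte pjfv xtkke sdlms weq pidvp szd hapc ihqvl ivqj cyk zgnv bnkzo
Hunk 3: at line 3 remove [pjfv] add [bgh] -> 16 lines: ajhn dwc znts hte bgh xtkke sdlms weq pidvp szd hapc ihqvl ivqj cyk zgnv bnkzo
Hunk 4: at line 10 remove [ihqvl,ivqj,cyk] add [hjl,dofv] -> 15 lines: ajhn dwc znts hte bgh xtkke sdlms weq pidvp szd hapc hjl dofv zgnv bnkzo
Hunk 5: at line 4 remove [xtkke] add [gvvq] -> 15 lines: ajhn dwc znts hte bgh gvvq sdlms weq pidvp szd hapc hjl dofv zgnv bnkzo
Hunk 6: at line 8 remove [szd,hapc,hjl] add [wjbj] -> 13 lines: ajhn dwc znts hte bgh gvvq sdlms weq pidvp wjbj dofv zgnv bnkzo
Hunk 7: at line 8 remove [pidvp,wjbj] add [uqmea] -> 12 lines: ajhn dwc znts hte bgh gvvq sdlms weq uqmea dofv zgnv bnkzo
Final line 12: bnkzo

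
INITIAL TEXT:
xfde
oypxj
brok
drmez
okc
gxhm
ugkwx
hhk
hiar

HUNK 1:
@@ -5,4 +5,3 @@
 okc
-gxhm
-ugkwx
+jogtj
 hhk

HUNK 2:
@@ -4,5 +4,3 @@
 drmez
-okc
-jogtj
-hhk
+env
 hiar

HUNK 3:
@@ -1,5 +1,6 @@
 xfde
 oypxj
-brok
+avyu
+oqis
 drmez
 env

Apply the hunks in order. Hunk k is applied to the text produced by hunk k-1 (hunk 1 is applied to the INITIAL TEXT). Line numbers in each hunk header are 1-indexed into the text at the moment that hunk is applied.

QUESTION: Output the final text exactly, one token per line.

Answer: xfde
oypxj
avyu
oqis
drmez
env
hiar

Derivation:
Hunk 1: at line 5 remove [gxhm,ugkwx] add [jogtj] -> 8 lines: xfde oypxj brok drmez okc jogtj hhk hiar
Hunk 2: at line 4 remove [okc,jogtj,hhk] add [env] -> 6 lines: xfde oypxj brok drmez env hiar
Hunk 3: at line 1 remove [brok] add [avyu,oqis] -> 7 lines: xfde oypxj avyu oqis drmez env hiar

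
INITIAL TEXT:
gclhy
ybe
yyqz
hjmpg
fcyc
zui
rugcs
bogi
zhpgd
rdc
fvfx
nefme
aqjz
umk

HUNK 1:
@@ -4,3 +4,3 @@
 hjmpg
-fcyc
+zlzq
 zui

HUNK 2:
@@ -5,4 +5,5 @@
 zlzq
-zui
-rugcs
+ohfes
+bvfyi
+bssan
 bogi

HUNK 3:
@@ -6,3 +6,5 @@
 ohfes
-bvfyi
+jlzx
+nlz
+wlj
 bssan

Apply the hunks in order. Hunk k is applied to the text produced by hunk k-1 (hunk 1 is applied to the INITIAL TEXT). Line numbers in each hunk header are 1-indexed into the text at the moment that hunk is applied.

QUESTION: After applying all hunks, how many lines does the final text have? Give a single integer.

Answer: 17

Derivation:
Hunk 1: at line 4 remove [fcyc] add [zlzq] -> 14 lines: gclhy ybe yyqz hjmpg zlzq zui rugcs bogi zhpgd rdc fvfx nefme aqjz umk
Hunk 2: at line 5 remove [zui,rugcs] add [ohfes,bvfyi,bssan] -> 15 lines: gclhy ybe yyqz hjmpg zlzq ohfes bvfyi bssan bogi zhpgd rdc fvfx nefme aqjz umk
Hunk 3: at line 6 remove [bvfyi] add [jlzx,nlz,wlj] -> 17 lines: gclhy ybe yyqz hjmpg zlzq ohfes jlzx nlz wlj bssan bogi zhpgd rdc fvfx nefme aqjz umk
Final line count: 17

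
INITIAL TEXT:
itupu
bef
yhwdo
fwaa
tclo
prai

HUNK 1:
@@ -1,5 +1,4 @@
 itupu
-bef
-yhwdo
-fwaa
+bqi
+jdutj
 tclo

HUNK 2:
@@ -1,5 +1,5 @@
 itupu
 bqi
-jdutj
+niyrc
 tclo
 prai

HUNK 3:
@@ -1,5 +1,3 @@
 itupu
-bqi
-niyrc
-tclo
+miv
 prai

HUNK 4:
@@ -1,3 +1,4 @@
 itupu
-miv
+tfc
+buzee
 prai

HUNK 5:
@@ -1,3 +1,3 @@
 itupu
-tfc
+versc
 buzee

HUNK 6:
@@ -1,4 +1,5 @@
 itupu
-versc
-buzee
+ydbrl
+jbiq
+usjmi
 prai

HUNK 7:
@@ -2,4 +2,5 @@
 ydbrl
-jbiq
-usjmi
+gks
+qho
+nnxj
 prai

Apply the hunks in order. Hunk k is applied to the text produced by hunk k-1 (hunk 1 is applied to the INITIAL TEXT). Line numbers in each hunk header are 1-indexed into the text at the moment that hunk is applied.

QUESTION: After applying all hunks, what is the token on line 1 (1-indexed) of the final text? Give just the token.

Hunk 1: at line 1 remove [bef,yhwdo,fwaa] add [bqi,jdutj] -> 5 lines: itupu bqi jdutj tclo prai
Hunk 2: at line 1 remove [jdutj] add [niyrc] -> 5 lines: itupu bqi niyrc tclo prai
Hunk 3: at line 1 remove [bqi,niyrc,tclo] add [miv] -> 3 lines: itupu miv prai
Hunk 4: at line 1 remove [miv] add [tfc,buzee] -> 4 lines: itupu tfc buzee prai
Hunk 5: at line 1 remove [tfc] add [versc] -> 4 lines: itupu versc buzee prai
Hunk 6: at line 1 remove [versc,buzee] add [ydbrl,jbiq,usjmi] -> 5 lines: itupu ydbrl jbiq usjmi prai
Hunk 7: at line 2 remove [jbiq,usjmi] add [gks,qho,nnxj] -> 6 lines: itupu ydbrl gks qho nnxj prai
Final line 1: itupu

Answer: itupu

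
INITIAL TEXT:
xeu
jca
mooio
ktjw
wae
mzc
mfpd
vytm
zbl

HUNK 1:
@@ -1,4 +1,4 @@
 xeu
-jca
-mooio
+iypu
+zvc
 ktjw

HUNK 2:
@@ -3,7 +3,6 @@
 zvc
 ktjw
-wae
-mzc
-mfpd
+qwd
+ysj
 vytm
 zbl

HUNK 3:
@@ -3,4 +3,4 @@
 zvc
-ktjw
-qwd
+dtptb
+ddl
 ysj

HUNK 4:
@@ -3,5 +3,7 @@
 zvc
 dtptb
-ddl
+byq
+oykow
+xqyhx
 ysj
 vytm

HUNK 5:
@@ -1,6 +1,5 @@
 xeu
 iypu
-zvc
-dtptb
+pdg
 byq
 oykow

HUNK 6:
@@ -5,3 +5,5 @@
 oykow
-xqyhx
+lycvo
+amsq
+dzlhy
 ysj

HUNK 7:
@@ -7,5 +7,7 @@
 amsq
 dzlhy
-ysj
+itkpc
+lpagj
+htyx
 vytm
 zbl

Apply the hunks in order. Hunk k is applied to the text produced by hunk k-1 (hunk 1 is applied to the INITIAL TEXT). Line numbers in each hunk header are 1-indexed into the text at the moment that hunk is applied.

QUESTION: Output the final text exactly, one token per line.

Hunk 1: at line 1 remove [jca,mooio] add [iypu,zvc] -> 9 lines: xeu iypu zvc ktjw wae mzc mfpd vytm zbl
Hunk 2: at line 3 remove [wae,mzc,mfpd] add [qwd,ysj] -> 8 lines: xeu iypu zvc ktjw qwd ysj vytm zbl
Hunk 3: at line 3 remove [ktjw,qwd] add [dtptb,ddl] -> 8 lines: xeu iypu zvc dtptb ddl ysj vytm zbl
Hunk 4: at line 3 remove [ddl] add [byq,oykow,xqyhx] -> 10 lines: xeu iypu zvc dtptb byq oykow xqyhx ysj vytm zbl
Hunk 5: at line 1 remove [zvc,dtptb] add [pdg] -> 9 lines: xeu iypu pdg byq oykow xqyhx ysj vytm zbl
Hunk 6: at line 5 remove [xqyhx] add [lycvo,amsq,dzlhy] -> 11 lines: xeu iypu pdg byq oykow lycvo amsq dzlhy ysj vytm zbl
Hunk 7: at line 7 remove [ysj] add [itkpc,lpagj,htyx] -> 13 lines: xeu iypu pdg byq oykow lycvo amsq dzlhy itkpc lpagj htyx vytm zbl

Answer: xeu
iypu
pdg
byq
oykow
lycvo
amsq
dzlhy
itkpc
lpagj
htyx
vytm
zbl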